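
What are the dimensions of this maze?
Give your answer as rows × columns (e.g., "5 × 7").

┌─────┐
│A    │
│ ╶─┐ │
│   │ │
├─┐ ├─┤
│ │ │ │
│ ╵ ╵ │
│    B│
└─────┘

Counting the maze dimensions:
Rows (vertical): 4
Columns (horizontal): 3
Dimensions: 4 × 3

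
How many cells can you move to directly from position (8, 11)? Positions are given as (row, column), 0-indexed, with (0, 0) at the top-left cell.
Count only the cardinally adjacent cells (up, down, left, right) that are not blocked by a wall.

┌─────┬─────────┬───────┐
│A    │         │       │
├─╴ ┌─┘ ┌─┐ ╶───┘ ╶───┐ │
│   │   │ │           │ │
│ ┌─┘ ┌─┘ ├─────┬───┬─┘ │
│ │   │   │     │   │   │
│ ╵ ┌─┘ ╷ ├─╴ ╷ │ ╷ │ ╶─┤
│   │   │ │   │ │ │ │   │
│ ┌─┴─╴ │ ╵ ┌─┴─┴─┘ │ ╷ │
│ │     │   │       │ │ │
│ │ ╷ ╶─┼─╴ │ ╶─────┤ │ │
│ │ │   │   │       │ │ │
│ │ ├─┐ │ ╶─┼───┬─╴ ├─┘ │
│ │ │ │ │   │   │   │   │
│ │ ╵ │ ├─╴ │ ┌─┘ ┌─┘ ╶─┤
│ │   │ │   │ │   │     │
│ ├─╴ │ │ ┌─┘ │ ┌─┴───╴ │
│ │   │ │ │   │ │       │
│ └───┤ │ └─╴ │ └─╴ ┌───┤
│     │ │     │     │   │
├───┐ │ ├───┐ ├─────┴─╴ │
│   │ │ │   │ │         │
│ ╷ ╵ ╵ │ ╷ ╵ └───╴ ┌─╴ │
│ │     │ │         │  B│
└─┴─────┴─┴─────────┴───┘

Checking passable neighbors of (8, 11):
Neighbors: (7, 11), (8, 10)
Count: 2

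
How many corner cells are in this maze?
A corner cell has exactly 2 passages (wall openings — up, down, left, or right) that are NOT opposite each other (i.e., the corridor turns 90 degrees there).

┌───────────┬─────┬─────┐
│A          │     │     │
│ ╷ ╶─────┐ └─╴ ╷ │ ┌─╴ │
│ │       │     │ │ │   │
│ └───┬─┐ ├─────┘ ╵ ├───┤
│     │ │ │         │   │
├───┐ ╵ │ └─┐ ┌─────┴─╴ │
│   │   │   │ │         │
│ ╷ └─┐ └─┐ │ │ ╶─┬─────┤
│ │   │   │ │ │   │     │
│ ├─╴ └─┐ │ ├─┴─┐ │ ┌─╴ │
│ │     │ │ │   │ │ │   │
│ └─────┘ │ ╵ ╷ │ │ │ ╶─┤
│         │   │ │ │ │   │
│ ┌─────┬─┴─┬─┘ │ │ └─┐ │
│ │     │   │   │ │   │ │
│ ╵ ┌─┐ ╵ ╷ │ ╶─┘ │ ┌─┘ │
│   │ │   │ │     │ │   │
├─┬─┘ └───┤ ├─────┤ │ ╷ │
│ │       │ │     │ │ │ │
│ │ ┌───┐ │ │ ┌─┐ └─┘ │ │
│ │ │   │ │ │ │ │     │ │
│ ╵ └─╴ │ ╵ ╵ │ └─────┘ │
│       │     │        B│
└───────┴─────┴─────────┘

Counting corner cells (2 non-opposite passages):
Total corners: 64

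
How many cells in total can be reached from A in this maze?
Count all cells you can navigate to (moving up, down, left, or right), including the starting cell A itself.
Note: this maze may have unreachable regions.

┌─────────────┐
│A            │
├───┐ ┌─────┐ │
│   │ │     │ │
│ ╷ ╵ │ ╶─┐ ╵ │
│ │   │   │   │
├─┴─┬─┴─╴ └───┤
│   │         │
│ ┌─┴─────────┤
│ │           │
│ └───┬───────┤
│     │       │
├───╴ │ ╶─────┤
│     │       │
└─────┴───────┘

Using BFS/flood-fill to find all reachable cells from A:
Maze size: 7 × 7 = 49 total cells
23 cell(s) are walled off and cannot be reached from A.
Reachable cells: 26

Reachable region (· marks reachable cells):

┌─────────────┐
│A · · · · · ·│
├───┐ ┌─────┐ │
│· ·│·│· · ·│·│
│ ╷ ╵ │ ╶─┐ ╵ │
│·│· ·│· ·│· ·│
├─┴─┬─┴─╴ └───┤
│   │· · · · ·│
│ ┌─┴─────────┤
│ │           │
│ └───┬───────┤
│     │       │
├───╴ │ ╶─────┤
│     │       │
└─────┴───────┘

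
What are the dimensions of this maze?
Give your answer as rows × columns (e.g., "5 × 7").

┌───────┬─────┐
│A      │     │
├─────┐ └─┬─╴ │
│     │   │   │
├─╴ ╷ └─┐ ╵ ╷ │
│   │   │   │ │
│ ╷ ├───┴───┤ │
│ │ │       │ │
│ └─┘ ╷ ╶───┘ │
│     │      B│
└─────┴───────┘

Counting the maze dimensions:
Rows (vertical): 5
Columns (horizontal): 7
Dimensions: 5 × 7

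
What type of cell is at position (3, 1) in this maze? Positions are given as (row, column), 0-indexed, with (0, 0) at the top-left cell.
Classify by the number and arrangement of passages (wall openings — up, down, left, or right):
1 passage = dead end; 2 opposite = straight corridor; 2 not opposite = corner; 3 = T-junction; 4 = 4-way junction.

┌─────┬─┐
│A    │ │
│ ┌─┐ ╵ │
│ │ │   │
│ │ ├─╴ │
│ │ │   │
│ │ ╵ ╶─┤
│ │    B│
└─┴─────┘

Checking cell at (3, 1):
Number of passages: 2
Cell type: corner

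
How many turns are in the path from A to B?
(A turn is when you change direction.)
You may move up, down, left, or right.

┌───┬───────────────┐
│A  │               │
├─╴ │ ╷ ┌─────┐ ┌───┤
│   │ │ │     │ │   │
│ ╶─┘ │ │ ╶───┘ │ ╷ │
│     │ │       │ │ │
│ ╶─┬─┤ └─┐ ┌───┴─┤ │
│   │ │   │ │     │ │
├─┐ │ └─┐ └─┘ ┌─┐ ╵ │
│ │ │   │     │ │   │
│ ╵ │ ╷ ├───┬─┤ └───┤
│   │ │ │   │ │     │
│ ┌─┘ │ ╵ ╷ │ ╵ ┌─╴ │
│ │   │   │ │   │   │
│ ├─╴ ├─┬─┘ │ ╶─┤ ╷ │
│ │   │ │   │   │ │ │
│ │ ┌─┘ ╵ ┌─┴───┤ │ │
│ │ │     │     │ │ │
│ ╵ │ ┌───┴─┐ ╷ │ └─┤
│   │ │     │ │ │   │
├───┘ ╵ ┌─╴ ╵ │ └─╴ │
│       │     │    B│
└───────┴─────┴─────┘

Directions: right, down, left, down, down, right, down, down, left, down, down, down, down, right, up, up, right, up, up, up, right, down, down, right, up, right, down, down, left, down, left, left, down, down, right, up, right, right, down, right, up, up, right, down, down, right, right
Number of turns: 30

Solution:

┌───┬───────────────┐
│A ↓│               │
├─╴ │ ╷ ┌─────┐ ┌───┤
│↓ ↲│ │ │     │ │   │
│ ╶─┘ │ │ ╶───┘ │ ╷ │
│↓    │ │       │ │ │
│ ╶─┬─┤ └─┐ ┌───┴─┤ │
│↳ ↓│ │   │ │     │ │
├─┐ │ └─┐ └─┘ ┌─┐ ╵ │
│ │↓│↱ ↓│     │ │   │
│ ╵ │ ╷ ├───┬─┤ └───┤
│↓ ↲│↑│↓│↱ ↓│ │     │
│ ┌─┘ │ ╵ ╷ │ ╵ ┌─╴ │
│↓│  ↑│↳ ↑│↓│   │   │
│ ├─╴ ├─┬─┘ │ ╶─┤ ╷ │
│↓│↱ ↑│ │↓ ↲│   │ │ │
│ │ ┌─┘ ╵ ┌─┴───┤ │ │
│↓│↑│↓ ← ↲│  ↱ ↓│ │ │
│ ╵ │ ┌───┴─┐ ╷ │ └─┤
│↳ ↑│↓│↱ → ↓│↑│↓│   │
├───┘ ╵ ┌─╴ ╵ │ └─╴ │
│    ↳ ↑│  ↳ ↑│↳ → B│
└───────┴─────┴─────┘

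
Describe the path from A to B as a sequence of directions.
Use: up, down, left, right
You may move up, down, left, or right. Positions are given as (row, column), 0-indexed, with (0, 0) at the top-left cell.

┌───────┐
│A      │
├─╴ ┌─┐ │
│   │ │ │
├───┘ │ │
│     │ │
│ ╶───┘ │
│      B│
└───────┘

Finding the path and converting it to directions:
Path through cells: (0,0) → (0,1) → (0,2) → (0,3) → (1,3) → (2,3) → (3,3)
Directions: right, right, right, down, down, down

Solution:

┌───────┐
│A → → ↓│
├─╴ ┌─┐ │
│   │ │↓│
├───┘ │ │
│     │↓│
│ ╶───┘ │
│      B│
└───────┘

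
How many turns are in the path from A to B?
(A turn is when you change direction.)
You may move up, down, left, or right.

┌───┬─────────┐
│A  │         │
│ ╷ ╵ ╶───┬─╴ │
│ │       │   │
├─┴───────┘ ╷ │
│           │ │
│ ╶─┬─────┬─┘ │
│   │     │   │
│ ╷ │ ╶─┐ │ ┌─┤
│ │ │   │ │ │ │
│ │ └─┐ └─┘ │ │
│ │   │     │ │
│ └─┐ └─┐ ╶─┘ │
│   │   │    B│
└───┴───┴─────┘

Directions: right, down, right, up, right, right, right, right, down, down, down, left, down, down, left, down, right, right
Number of turns: 10

Solution:

┌───┬─────────┐
│A ↓│↱ → → → ↓│
│ ╷ ╵ ╶───┬─╴ │
│ │↳ ↑    │  ↓│
├─┴───────┘ ╷ │
│           │↓│
│ ╶─┬─────┬─┘ │
│   │     │↓ ↲│
│ ╷ │ ╶─┐ │ ┌─┤
│ │ │   │ │↓│ │
│ │ └─┐ └─┘ │ │
│ │   │  ↓ ↲│ │
│ └─┐ └─┐ ╶─┘ │
│   │   │↳ → B│
└───┴───┴─────┘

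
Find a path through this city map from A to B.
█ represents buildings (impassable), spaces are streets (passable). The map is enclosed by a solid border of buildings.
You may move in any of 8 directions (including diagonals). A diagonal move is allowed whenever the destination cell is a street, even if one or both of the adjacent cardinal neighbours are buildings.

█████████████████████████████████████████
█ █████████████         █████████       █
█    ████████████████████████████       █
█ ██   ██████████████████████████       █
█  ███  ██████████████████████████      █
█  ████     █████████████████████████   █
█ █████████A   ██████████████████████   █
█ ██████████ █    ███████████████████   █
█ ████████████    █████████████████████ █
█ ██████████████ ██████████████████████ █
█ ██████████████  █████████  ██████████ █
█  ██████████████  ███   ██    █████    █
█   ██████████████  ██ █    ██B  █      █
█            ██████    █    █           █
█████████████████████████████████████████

Finding the shortest path from A to B:
Movement: 8-directional
Path length: 19 steps
Directions: right → right → down-right → down-right → down-right → down-right → down-right → down-right → down-right → right → up-right → up-right → right → down-right → right → right → up-right → right → down-right

Solution:

█████████████████████████████████████████
█ █████████████         █████████       █
█    ████████████████████████████       █
█ ██   ██████████████████████████       █
█  ███  ██████████████████████████      █
█  ████     █████████████████████████   █
█ █████████A→↘ ██████████████████████   █
█ ██████████ █↘   ███████████████████   █
█ ████████████ ↘  █████████████████████ █
█ ██████████████↘██████████████████████ █
█ ██████████████ ↘█████████  ██████████ █
█  ██████████████ ↘███ →↘██ →↘ █████    █
█   ██████████████ ↘██↗█ →→↗██B  █      █
█            ██████ →↗ █    █           █
█████████████████████████████████████████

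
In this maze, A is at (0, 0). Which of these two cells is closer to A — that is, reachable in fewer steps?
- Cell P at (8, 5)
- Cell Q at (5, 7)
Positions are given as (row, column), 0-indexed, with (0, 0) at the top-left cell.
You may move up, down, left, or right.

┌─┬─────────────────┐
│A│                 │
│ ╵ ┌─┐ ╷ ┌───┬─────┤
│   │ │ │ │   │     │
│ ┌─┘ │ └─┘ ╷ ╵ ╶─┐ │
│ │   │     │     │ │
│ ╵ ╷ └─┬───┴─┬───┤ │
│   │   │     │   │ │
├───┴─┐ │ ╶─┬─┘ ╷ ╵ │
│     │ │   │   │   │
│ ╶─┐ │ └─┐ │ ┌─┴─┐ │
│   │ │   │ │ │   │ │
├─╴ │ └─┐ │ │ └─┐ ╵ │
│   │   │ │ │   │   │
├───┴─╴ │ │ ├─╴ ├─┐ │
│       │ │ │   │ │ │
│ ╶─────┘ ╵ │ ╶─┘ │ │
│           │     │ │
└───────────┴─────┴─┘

Shortest path A → P at (8, 5): 15 steps
Shortest path A → Q at (5, 7): 24 steps

P is closer (15 steps vs 24 steps).

Path to P:

┌─┬─────────────────┐
│A│                 │
│ ╵ ┌─┐ ╷ ┌───┬─────┤
│↓  │ │ │ │   │     │
│ ┌─┘ │ └─┘ ╷ ╵ ╶─┐ │
│↓│↱ ↓│     │     │ │
│ ╵ ╷ └─┬───┴─┬───┤ │
│↳ ↑│↳ ↓│     │   │ │
├───┴─┐ │ ╶─┬─┘ ╷ ╵ │
│     │↓│   │   │   │
│ ╶─┐ │ └─┐ │ ┌─┴─┐ │
│   │ │↳ ↓│ │ │   │ │
├─╴ │ └─┐ │ │ └─┐ ╵ │
│   │   │↓│ │   │   │
├───┴─╴ │ │ ├─╴ ├─┐ │
│       │↓│ │   │ │ │
│ ╶─────┘ ╵ │ ╶─┘ │ │
│        ↳ P│     │ │
└───────────┴─────┴─┘

Path to Q:

┌─┬─────────────────┐
│A│↱ → ↓            │
│ ╵ ┌─┐ ╷ ┌───┬─────┤
│↳ ↑│ │↓│ │↱ ↓│↱ → ↓│
│ ┌─┘ │ └─┘ ╷ ╵ ╶─┐ │
│ │   │↳ → ↑│↳ ↑  │↓│
│ ╵ ╷ └─┬───┴─┬───┤ │
│   │   │     │   │↓│
├───┴─┐ │ ╶─┬─┘ ╷ ╵ │
│     │ │   │   │  ↓│
│ ╶─┐ │ └─┐ │ ┌─┴─┐ │
│   │ │   │ │ │Q ↰│↓│
├─╴ │ └─┐ │ │ └─┐ ╵ │
│   │   │ │ │   │↑ ↲│
├───┴─╴ │ │ ├─╴ ├─┐ │
│       │ │ │   │ │ │
│ ╶─────┘ ╵ │ ╶─┘ │ │
│           │     │ │
└───────────┴─────┴─┘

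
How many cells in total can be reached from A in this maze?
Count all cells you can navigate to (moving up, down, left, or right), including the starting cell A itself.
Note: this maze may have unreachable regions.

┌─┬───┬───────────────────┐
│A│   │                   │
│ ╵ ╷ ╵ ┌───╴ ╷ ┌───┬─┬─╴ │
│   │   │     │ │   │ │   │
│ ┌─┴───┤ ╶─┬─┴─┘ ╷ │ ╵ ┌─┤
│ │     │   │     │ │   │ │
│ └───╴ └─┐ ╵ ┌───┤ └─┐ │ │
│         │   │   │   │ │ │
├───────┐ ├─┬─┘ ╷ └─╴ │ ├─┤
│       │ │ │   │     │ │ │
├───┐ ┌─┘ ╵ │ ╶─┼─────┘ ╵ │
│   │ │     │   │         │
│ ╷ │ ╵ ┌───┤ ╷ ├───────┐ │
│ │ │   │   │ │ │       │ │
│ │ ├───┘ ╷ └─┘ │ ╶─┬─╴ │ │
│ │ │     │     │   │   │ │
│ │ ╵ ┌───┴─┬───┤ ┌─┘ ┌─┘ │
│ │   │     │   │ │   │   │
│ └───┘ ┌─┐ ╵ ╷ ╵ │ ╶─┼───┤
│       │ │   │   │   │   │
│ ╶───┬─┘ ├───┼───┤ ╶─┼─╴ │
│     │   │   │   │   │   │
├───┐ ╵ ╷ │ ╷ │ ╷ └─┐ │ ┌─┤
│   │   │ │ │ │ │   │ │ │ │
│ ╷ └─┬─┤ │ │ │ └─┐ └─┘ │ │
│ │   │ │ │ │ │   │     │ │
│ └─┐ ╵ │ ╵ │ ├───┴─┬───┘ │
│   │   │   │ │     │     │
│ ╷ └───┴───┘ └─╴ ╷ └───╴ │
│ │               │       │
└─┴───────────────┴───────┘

Using BFS/flood-fill to find all reachable cells from A:
Maze size: 15 × 13 = 195 total cells
17 cell(s) are walled off and cannot be reached from A.
Reachable cells: 178

Reachable region (· marks reachable cells):

┌─┬───┬───────────────────┐
│A│· ·│· · · · · · · · · ·│
│ ╵ ╷ ╵ ┌───╴ ╷ ┌───┬─┬─╴ │
│· ·│· ·│· · ·│·│· ·│·│· ·│
│ ┌─┴───┤ ╶─┬─┴─┘ ╷ │ ╵ ┌─┤
│·│· · ·│· ·│· · ·│·│· ·│ │
│ └───╴ └─┐ ╵ ┌───┤ └─┐ │ │
│· · · · ·│· ·│· ·│· ·│·│ │
├───────┐ ├─┬─┘ ╷ └─╴ │ ├─┤
│· · · ·│·│·│· ·│· · ·│·│·│
├───┐ ┌─┘ ╵ │ ╶─┼─────┘ ╵ │
│· ·│·│· · ·│· ·│· · · · ·│
│ ╷ │ ╵ ┌───┤ ╷ ├───────┐ │
│·│·│· ·│· ·│·│·│· · · ·│·│
│ │ ├───┘ ╷ └─┘ │ ╶─┬─╴ │ │
│·│·│· · ·│· · ·│· ·│· ·│·│
│ │ ╵ ┌───┴─┬───┤ ┌─┘ ┌─┘ │
│·│· ·│· · ·│· ·│·│· ·│· ·│
│ └───┘ ┌─┐ ╵ ╷ ╵ │ ╶─┼───┤
│· · · ·│·│· ·│· ·│· ·│   │
│ ╶───┬─┘ ├───┼───┤ ╶─┼─╴ │
│· · ·│· ·│· ·│   │· ·│   │
├───┐ ╵ ╷ │ ╷ │ ╷ └─┐ │ ┌─┤
│· ·│· ·│·│·│·│ │   │·│ │·│
│ ╷ └─┬─┤ │ │ │ └─┐ └─┘ │ │
│·│· ·│·│·│·│·│   │     │·│
│ └─┐ ╵ │ ╵ │ ├───┴─┬───┘ │
│· ·│· ·│· ·│·│· · ·│· · ·│
│ ╷ └───┴───┘ └─╴ ╷ └───╴ │
│·│· · · · · · · ·│· · · ·│
└─┴───────────────┴───────┘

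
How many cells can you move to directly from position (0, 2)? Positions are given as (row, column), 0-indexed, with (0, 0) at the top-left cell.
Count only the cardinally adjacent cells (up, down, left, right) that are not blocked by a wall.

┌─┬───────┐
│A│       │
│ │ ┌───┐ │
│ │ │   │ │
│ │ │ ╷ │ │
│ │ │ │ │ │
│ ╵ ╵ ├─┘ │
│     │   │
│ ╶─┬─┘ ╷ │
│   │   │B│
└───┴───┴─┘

Checking passable neighbors of (0, 2):
Neighbors: (0, 1), (0, 3)
Count: 2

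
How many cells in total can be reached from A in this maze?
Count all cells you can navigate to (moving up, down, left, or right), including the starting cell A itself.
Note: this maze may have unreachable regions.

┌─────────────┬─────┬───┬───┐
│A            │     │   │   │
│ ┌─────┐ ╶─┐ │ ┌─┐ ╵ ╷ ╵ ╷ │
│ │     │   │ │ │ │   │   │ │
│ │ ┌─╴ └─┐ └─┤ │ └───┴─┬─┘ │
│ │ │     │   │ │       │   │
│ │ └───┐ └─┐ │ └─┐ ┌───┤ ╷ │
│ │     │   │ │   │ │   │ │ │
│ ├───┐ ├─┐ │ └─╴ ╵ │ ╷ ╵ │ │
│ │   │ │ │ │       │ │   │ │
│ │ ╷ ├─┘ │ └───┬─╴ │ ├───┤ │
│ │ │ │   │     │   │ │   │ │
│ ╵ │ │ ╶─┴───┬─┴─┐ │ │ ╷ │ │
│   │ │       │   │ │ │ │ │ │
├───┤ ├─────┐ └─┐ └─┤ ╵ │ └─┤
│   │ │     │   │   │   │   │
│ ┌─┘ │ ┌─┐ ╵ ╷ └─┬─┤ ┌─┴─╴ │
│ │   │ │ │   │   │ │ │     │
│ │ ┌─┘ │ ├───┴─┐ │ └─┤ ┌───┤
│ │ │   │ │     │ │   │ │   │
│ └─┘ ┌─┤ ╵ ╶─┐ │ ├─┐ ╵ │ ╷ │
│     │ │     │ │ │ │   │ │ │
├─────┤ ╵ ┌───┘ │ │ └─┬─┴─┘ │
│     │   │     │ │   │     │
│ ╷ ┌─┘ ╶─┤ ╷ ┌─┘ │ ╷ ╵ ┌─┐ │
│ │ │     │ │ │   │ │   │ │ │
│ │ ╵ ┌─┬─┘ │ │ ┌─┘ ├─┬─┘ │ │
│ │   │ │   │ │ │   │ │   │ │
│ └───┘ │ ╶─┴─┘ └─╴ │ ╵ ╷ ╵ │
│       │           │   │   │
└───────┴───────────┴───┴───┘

Using BFS/flood-fill to find all reachable cells from A:
Maze size: 15 × 14 = 210 total cells
120 cell(s) are walled off and cannot be reached from A.
Reachable cells: 90

Reachable region (· marks reachable cells):

┌─────────────┬─────┬───┬───┐
│A · · · · · ·│· · ·│· ·│· ·│
│ ┌─────┐ ╶─┐ │ ┌─┐ ╵ ╷ ╵ ╷ │
│·│     │· ·│·│·│·│· ·│· ·│·│
│ │ ┌─╴ └─┐ └─┤ │ └───┴─┬─┘ │
│·│ │     │· ·│·│· · · ·│· ·│
│ │ └───┐ └─┐ │ └─┐ ┌───┤ ╷ │
│·│     │   │·│· ·│·│· ·│·│·│
│ ├───┐ ├─┐ │ └─╴ ╵ │ ╷ ╵ │ │
│·│· ·│ │ │ │· · · ·│·│· ·│·│
│ │ ╷ ├─┘ │ └───┬─╴ │ ├───┤ │
│·│·│·│   │     │· ·│·│· ·│·│
│ ╵ │ │ ╶─┴───┬─┴─┐ │ │ ╷ │ │
│· ·│·│       │   │·│·│·│·│·│
├───┤ ├─────┐ └─┐ └─┤ ╵ │ └─┤
│   │·│     │   │   │· ·│· ·│
│ ┌─┘ │ ┌─┐ ╵ ╷ └─┬─┤ ┌─┴─╴ │
│ │· ·│ │ │   │   │·│·│· · ·│
│ │ ┌─┘ │ ├───┴─┐ │ └─┤ ┌───┤
│ │·│   │ │     │ │· ·│·│   │
│ └─┘ ┌─┤ ╵ ╶─┐ │ ├─┐ ╵ │ ╷ │
│     │ │     │ │ │ │· ·│ │ │
├─────┤ ╵ ┌───┘ │ │ └─┬─┴─┘ │
│     │   │     │ │   │     │
│ ╷ ┌─┘ ╶─┤ ╷ ┌─┘ │ ╷ ╵ ┌─┐ │
│ │ │     │ │ │   │ │   │ │ │
│ │ ╵ ┌─┬─┘ │ │ ┌─┘ ├─┬─┘ │ │
│ │   │ │   │ │ │   │ │   │ │
│ └───┘ │ ╶─┴─┘ └─╴ │ ╵ ╷ ╵ │
│       │           │   │   │
└───────┴───────────┴───┴───┘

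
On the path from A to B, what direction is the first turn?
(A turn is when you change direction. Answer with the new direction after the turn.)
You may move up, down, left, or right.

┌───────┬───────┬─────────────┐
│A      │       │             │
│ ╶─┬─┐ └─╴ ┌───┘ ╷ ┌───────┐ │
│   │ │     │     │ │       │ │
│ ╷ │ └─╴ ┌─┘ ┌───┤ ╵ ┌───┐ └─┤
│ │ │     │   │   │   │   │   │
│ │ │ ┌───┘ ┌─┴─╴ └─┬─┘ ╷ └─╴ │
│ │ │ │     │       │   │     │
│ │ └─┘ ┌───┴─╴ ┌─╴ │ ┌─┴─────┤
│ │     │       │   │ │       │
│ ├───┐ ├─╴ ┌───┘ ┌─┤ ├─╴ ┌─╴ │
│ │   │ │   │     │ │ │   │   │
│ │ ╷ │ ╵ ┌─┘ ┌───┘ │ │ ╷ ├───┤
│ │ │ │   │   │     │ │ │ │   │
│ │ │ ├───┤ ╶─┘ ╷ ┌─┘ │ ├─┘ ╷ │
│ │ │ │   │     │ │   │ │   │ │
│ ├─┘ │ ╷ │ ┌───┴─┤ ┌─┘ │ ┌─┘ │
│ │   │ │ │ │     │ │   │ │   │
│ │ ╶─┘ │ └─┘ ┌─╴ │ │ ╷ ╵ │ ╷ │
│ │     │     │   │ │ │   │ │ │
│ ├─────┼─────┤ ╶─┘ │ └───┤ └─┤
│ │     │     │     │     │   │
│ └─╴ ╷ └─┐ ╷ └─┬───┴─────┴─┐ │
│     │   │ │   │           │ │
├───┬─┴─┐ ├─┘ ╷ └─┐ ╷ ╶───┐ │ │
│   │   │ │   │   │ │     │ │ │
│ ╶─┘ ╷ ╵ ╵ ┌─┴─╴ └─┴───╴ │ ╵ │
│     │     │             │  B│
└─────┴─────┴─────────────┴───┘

Directions: down, down, down, down, down, down, down, down, down, down, down, right, right, up, right, down, right, down, down, right, up, right, up, right, down, right, down, right, right, right, right, up, left, left, up, right, right, right, down, down, right
First turn direction: right

Solution:

┌───────┬───────┬─────────────┐
│A      │       │             │
│ ╶─┬─┐ └─╴ ┌───┘ ╷ ┌───────┐ │
│↓  │ │     │     │ │       │ │
│ ╷ │ └─╴ ┌─┘ ┌───┤ ╵ ┌───┐ └─┤
│↓│ │     │   │   │   │   │   │
│ │ │ ┌───┘ ┌─┴─╴ └─┬─┘ ╷ └─╴ │
│↓│ │ │     │       │   │     │
│ │ └─┘ ┌───┴─╴ ┌─╴ │ ┌─┴─────┤
│↓│     │       │   │ │       │
│ ├───┐ ├─╴ ┌───┘ ┌─┤ ├─╴ ┌─╴ │
│↓│   │ │   │     │ │ │   │   │
│ │ ╷ │ ╵ ┌─┘ ┌───┘ │ │ ╷ ├───┤
│↓│ │ │   │   │     │ │ │ │   │
│ │ │ ├───┤ ╶─┘ ╷ ┌─┘ │ ├─┘ ╷ │
│↓│ │ │   │     │ │   │ │   │ │
│ ├─┘ │ ╷ │ ┌───┴─┤ ┌─┘ │ ┌─┘ │
│↓│   │ │ │ │     │ │   │ │   │
│ │ ╶─┘ │ └─┘ ┌─╴ │ │ ╷ ╵ │ ╷ │
│↓│     │     │   │ │ │   │ │ │
│ ├─────┼─────┤ ╶─┘ │ └───┤ └─┤
│↓│  ↱ ↓│     │     │     │   │
│ └─╴ ╷ └─┐ ╷ └─┬───┴─────┴─┐ │
│↳ → ↑│↳ ↓│ │↱ ↓│    ↱ → → ↓│ │
├───┬─┴─┐ ├─┘ ╷ └─┐ ╷ ╶───┐ │ │
│   │   │↓│↱ ↑│↳ ↓│ │↑ ← ↰│↓│ │
│ ╶─┘ ╷ ╵ ╵ ┌─┴─╴ └─┴───╴ │ ╵ │
│     │  ↳ ↑│    ↳ → → → ↑│↳ B│
└─────┴─────┴─────────────┴───┘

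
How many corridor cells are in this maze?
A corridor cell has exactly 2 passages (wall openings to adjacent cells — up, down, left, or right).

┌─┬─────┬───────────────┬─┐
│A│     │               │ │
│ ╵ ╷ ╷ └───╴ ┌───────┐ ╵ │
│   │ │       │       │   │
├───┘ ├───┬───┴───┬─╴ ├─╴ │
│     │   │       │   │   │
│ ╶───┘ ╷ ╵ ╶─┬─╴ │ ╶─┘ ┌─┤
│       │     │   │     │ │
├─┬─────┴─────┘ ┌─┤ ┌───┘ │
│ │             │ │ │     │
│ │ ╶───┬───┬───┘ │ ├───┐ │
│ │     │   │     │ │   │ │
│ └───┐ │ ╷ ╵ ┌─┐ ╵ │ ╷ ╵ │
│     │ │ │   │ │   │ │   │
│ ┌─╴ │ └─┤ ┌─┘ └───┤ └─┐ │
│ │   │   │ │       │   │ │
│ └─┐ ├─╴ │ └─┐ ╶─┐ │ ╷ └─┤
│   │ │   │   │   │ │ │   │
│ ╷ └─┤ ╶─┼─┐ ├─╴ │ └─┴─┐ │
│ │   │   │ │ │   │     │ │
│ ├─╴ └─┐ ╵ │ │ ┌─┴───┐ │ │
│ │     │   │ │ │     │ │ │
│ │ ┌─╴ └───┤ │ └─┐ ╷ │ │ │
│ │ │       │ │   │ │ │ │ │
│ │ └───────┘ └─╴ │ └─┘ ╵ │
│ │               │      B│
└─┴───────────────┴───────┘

Counting cells with exactly 2 passages:
Total corridor cells: 128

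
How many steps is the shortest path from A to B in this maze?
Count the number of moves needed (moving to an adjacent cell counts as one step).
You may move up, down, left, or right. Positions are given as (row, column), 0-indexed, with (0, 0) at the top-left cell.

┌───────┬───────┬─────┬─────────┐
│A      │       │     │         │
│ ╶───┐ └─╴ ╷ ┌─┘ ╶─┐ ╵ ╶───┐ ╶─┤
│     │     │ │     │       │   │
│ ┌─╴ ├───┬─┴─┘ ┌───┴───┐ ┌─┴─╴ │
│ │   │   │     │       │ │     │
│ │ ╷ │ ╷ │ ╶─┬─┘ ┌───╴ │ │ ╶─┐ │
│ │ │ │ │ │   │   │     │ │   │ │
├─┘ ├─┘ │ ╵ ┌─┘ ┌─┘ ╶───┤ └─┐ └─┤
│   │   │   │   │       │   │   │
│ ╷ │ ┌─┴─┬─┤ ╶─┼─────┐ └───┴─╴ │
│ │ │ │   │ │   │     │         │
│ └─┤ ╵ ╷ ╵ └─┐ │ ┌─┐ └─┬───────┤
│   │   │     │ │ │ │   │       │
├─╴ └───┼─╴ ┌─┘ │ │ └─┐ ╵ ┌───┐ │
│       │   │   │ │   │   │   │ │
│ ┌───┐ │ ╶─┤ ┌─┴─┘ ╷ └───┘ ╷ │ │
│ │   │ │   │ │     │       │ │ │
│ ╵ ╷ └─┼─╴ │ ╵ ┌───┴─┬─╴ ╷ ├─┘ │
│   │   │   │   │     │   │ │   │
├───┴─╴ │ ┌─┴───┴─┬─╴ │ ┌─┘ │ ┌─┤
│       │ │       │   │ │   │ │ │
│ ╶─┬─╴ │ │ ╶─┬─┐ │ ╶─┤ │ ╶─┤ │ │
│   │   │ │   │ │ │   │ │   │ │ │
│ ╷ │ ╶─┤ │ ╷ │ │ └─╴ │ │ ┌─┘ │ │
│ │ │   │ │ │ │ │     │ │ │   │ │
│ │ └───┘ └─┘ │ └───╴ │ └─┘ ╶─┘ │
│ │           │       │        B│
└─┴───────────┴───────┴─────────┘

Using BFS to find shortest path:
Start: (0, 0), End: (13, 15)
Path found:
(0,0) → (1,0) → (1,1) → (1,2) → (2,2) → (2,1) → (3,1) → (4,1) → (4,0) → (5,0) → (6,0) → (6,1) → (7,1) → (7,0) → (8,0) → (9,0) → (9,1) → (8,1) → (8,2) → (9,2) → (9,3) → (10,3) → (10,2) → (10,1) → (10,0) → (11,0) → (11,1) → (12,1) → (13,1) → (13,2) → (13,3) → (13,4) → (12,4) → (11,4) → (10,4) → (9,4) → (9,5) → (8,5) → (8,4) → (7,4) → (7,5) → (6,5) → (6,4) → (5,4) → (5,3) → (6,3) → (6,2) → (5,2) → (4,2) → (4,3) → (3,3) → (2,3) → (2,4) → (3,4) → (4,4) → (4,5) → (3,5) → (2,5) → (2,6) → (2,7) → (1,7) → (1,8) → (0,8) → (0,9) → (0,10) → (1,10) → (1,11) → (0,11) → (0,12) → (0,13) → (0,14) → (1,14) → (1,15) → (2,15) → (2,14) → (2,13) → (3,13) → (3,14) → (4,14) → (4,15) → (5,15) → (5,14) → (5,13) → (5,12) → (5,11) → (4,11) → (4,10) → (4,9) → (3,9) → (3,10) → (3,11) → (2,11) → (2,10) → (2,9) → (2,8) → (3,8) → (3,7) → (4,7) → (4,6) → (5,6) → (5,7) → (6,7) → (7,7) → (7,6) → (8,6) → (9,6) → (9,7) → (8,7) → (8,8) → (8,9) → (7,9) → (7,10) → (8,10) → (8,11) → (8,12) → (9,12) → (9,11) → (10,11) → (11,11) → (12,11) → (13,11) → (13,12) → (13,13) → (13,14) → (13,15)
Number of steps: 124

Solution:

┌───────┬───────┬─────┬─────────┐
│A      │       │↱ → ↓│↱ → → ↓  │
│ ╶───┐ └─╴ ╷ ┌─┘ ╶─┐ ╵ ╶───┐ ╶─┤
│↳ → ↓│     │ │↱ ↑  │↳ ↑    │↳ ↓│
│ ┌─╴ ├───┬─┴─┘ ┌───┴───┐ ┌─┴─╴ │
│ │↓ ↲│↱ ↓│↱ → ↑│↓ ← ← ↰│ │↓ ← ↲│
│ │ ╷ │ ╷ │ ╶─┬─┘ ┌───╴ │ │ ╶─┐ │
│ │↓│ │↑│↓│↑  │↓ ↲│↱ → ↑│ │↳ ↓│ │
├─┘ ├─┘ │ ╵ ┌─┘ ┌─┘ ╶───┤ └─┐ └─┤
│↓ ↲│↱ ↑│↳ ↑│↓ ↲│  ↑ ← ↰│   │↳ ↓│
│ ╷ │ ┌─┴─┬─┤ ╶─┼─────┐ └───┴─╴ │
│↓│ │↑│↓ ↰│ │↳ ↓│     │↑ ← ← ← ↲│
│ └─┤ ╵ ╷ ╵ └─┐ │ ┌─┐ └─┬───────┤
│↳ ↓│↑ ↲│↑ ↰  │↓│ │ │   │       │
├─╴ └───┼─╴ ┌─┘ │ │ └─┐ ╵ ┌───┐ │
│↓ ↲    │↱ ↑│↓ ↲│ │↱ ↓│   │   │ │
│ ┌───┐ │ ╶─┤ ┌─┴─┘ ╷ └───┘ ╷ │ │
│↓│↱ ↓│ │↑ ↰│↓│↱ → ↑│↳ → ↓  │ │ │
│ ╵ ╷ └─┼─╴ │ ╵ ┌───┴─┬─╴ ╷ ├─┘ │
│↳ ↑│↳ ↓│↱ ↑│↳ ↑│     │↓ ↲│ │   │
├───┴─╴ │ ┌─┴───┴─┬─╴ │ ┌─┘ │ ┌─┤
│↓ ← ← ↲│↑│       │   │↓│   │ │ │
│ ╶─┬─╴ │ │ ╶─┬─┐ │ ╶─┤ │ ╶─┤ │ │
│↳ ↓│   │↑│   │ │ │   │↓│   │ │ │
│ ╷ │ ╶─┤ │ ╷ │ │ └─╴ │ │ ┌─┘ │ │
│ │↓│   │↑│ │ │ │     │↓│ │   │ │
│ │ └───┘ └─┘ │ └───╴ │ └─┘ ╶─┘ │
│ │↳ → → ↑    │       │↳ → → → B│
└─┴───────────┴───────┴─────────┘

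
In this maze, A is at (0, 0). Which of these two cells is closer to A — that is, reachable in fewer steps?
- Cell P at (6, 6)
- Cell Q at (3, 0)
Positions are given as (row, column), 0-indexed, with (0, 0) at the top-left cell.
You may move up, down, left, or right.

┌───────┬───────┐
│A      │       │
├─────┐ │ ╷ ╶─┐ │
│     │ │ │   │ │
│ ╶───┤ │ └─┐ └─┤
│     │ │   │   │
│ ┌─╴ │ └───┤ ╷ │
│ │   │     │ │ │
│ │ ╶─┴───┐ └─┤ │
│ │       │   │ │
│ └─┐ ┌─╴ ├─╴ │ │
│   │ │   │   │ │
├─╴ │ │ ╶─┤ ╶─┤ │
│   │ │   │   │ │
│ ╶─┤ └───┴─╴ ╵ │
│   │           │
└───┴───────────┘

Shortest path A → P at (6, 6): 14 steps
Shortest path A → Q at (3, 0): 29 steps

P is closer (14 steps vs 29 steps).

Path to P:

┌───────┬───────┐
│A → → ↓│       │
├─────┐ │ ╷ ╶─┐ │
│     │↓│ │   │ │
│ ╶───┤ │ └─┐ └─┤
│     │↓│   │   │
│ ┌─╴ │ └───┤ ╷ │
│ │   │↳ → ↓│ │ │
│ │ ╶─┴───┐ └─┤ │
│ │       │↳ ↓│ │
│ └─┐ ┌─╴ ├─╴ │ │
│   │ │   │↓ ↲│ │
├─╴ │ │ ╶─┤ ╶─┤ │
│   │ │   │↳ P│ │
│ ╶─┤ └───┴─╴ ╵ │
│   │           │
└───┴───────────┘

Path to Q:

┌───────┬───────┐
│A → → ↓│       │
├─────┐ │ ╷ ╶─┐ │
│     │↓│ │   │ │
│ ╶───┤ │ └─┐ └─┤
│↓ ← ↰│↓│   │   │
│ ┌─╴ │ └───┤ ╷ │
│Q│↱ ↑│↳ → ↓│ │ │
│ │ ╶─┴───┐ └─┤ │
│ │↑ ↰    │↳ ↓│ │
│ └─┐ ┌─╴ ├─╴ │ │
│   │↑│   │↓ ↲│ │
├─╴ │ │ ╶─┤ ╶─┤ │
│   │↑│   │↳ ↓│ │
│ ╶─┤ └───┴─╴ ╵ │
│   │↑ ← ← ← ↲  │
└───┴───────────┘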